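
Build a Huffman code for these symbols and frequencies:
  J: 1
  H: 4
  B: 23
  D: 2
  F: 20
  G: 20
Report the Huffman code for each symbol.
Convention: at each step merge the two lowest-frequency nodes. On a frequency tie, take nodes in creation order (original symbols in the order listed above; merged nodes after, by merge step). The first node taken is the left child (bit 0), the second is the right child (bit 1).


Huffman tree construction:
Step 1: Merge J(1) + D(2) = 3
Step 2: Merge (J+D)(3) + H(4) = 7
Step 3: Merge ((J+D)+H)(7) + F(20) = 27
Step 4: Merge G(20) + B(23) = 43
Step 5: Merge (((J+D)+H)+F)(27) + (G+B)(43) = 70
Read each symbol's code off the tree from the root (left child = 0, right child = 1).

Codes:
  J: 0000 (length 4)
  H: 001 (length 3)
  B: 11 (length 2)
  D: 0001 (length 4)
  F: 01 (length 2)
  G: 10 (length 2)
Average code length: 150/70 = 2.1429 bits/symbol


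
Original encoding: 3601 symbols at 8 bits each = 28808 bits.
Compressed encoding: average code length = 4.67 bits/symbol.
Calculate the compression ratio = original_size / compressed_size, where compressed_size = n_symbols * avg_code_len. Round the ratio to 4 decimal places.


original_size = n_symbols * orig_bits = 3601 * 8 = 28808 bits
compressed_size = n_symbols * avg_code_len = 3601 * 4.67 = 16816.67 bits
ratio = original_size / compressed_size = 28808 / 16816.67 = 1.7131

Compression ratio = 1.7131


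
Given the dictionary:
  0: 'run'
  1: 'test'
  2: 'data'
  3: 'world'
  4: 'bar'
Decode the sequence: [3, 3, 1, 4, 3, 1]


Look up each index in the dictionary:
  3 -> 'world'
  3 -> 'world'
  1 -> 'test'
  4 -> 'bar'
  3 -> 'world'
  1 -> 'test'

Decoded: "world world test bar world test"


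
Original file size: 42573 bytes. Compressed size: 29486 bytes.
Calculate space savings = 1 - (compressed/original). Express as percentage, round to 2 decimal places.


ratio = compressed/original = 29486/42573 = 0.692599
savings = 1 - ratio = 1 - 0.692599 = 0.307401
as a percentage: 0.307401 * 100 = 30.74%

Space savings = 1 - 29486/42573 = 30.74%


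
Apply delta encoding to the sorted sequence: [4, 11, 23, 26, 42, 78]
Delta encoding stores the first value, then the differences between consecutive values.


First value: 4
Deltas:
  11 - 4 = 7
  23 - 11 = 12
  26 - 23 = 3
  42 - 26 = 16
  78 - 42 = 36


Delta encoded: [4, 7, 12, 3, 16, 36]


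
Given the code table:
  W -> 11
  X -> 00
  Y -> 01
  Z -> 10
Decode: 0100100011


Decoding:
01 -> Y
00 -> X
10 -> Z
00 -> X
11 -> W


Result: YXZXW


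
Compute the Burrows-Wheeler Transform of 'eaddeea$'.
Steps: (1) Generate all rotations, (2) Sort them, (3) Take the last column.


Rotations (sorted):
  0: $eaddeea -> last char: a
  1: a$eaddee -> last char: e
  2: addeea$e -> last char: e
  3: ddeea$ea -> last char: a
  4: deea$ead -> last char: d
  5: ea$eadde -> last char: e
  6: eaddeea$ -> last char: $
  7: eea$eadd -> last char: d


BWT = aeeade$d


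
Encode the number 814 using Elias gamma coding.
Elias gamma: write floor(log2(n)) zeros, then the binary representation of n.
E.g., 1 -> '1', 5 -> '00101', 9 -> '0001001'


num_bits = floor(log2(814)) + 1 = 10
leading_zeros = num_bits - 1 = 9
binary(814) = 1100101110

Elias gamma(814) = '000000000' + '1100101110' = 0000000001100101110 (19 bits)


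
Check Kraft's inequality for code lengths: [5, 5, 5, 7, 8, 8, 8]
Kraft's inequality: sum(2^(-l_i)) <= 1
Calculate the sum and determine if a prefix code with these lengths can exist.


Sum = 2^(-5) + 2^(-5) + 2^(-5) + 2^(-7) + 2^(-8) + 2^(-8) + 2^(-8)
    = 0.03125 + 0.03125 + 0.03125 + 0.0078125 + 0.00390625 + 0.00390625 + 0.00390625
    = 29/256 = 0.11328125
Since 0.11328125 <= 1, Kraft's inequality IS satisfied.
A prefix code with these lengths CAN exist.

Kraft sum = 0.11328125. Satisfied.


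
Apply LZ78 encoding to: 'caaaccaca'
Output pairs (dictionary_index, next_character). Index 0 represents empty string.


LZ78 encoding steps:
Dictionary: {0: ''}
Step 1: w='' (idx 0), next='c' -> output (0, 'c'), add 'c' as idx 1
Step 2: w='' (idx 0), next='a' -> output (0, 'a'), add 'a' as idx 2
Step 3: w='a' (idx 2), next='a' -> output (2, 'a'), add 'aa' as idx 3
Step 4: w='c' (idx 1), next='c' -> output (1, 'c'), add 'cc' as idx 4
Step 5: w='a' (idx 2), next='c' -> output (2, 'c'), add 'ac' as idx 5
Step 6: w='a' (idx 2), end of input -> output (2, '')


Encoded: [(0, 'c'), (0, 'a'), (2, 'a'), (1, 'c'), (2, 'c'), (2, '')]


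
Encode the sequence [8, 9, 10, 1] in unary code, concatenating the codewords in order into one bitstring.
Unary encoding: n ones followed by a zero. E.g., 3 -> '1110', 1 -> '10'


Encode each number as n ones followed by a terminating 0:
  8 -> 111111110 (9 bits)
  9 -> 1111111110 (10 bits)
  10 -> 11111111110 (11 bits)
  1 -> 10 (2 bits)
Total length = 9 + 10 + 11 + 2 = 32 bits.

Unary([8, 9, 10, 1]) = 11111111011111111101111111111010 (32 bits)


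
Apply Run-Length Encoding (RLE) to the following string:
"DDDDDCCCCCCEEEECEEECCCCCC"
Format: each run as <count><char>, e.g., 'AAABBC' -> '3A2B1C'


Scanning runs left to right:
  i=0: run of 'D' x 5 -> '5D'
  i=5: run of 'C' x 6 -> '6C'
  i=11: run of 'E' x 4 -> '4E'
  i=15: run of 'C' x 1 -> '1C'
  i=16: run of 'E' x 3 -> '3E'
  i=19: run of 'C' x 6 -> '6C'

RLE = 5D6C4E1C3E6C


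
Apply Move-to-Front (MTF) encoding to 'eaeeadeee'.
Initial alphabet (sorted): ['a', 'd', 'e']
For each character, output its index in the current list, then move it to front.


MTF encoding:
'e': index 2 in ['a', 'd', 'e'] -> ['e', 'a', 'd']
'a': index 1 in ['e', 'a', 'd'] -> ['a', 'e', 'd']
'e': index 1 in ['a', 'e', 'd'] -> ['e', 'a', 'd']
'e': index 0 in ['e', 'a', 'd'] -> ['e', 'a', 'd']
'a': index 1 in ['e', 'a', 'd'] -> ['a', 'e', 'd']
'd': index 2 in ['a', 'e', 'd'] -> ['d', 'a', 'e']
'e': index 2 in ['d', 'a', 'e'] -> ['e', 'd', 'a']
'e': index 0 in ['e', 'd', 'a'] -> ['e', 'd', 'a']
'e': index 0 in ['e', 'd', 'a'] -> ['e', 'd', 'a']


Output: [2, 1, 1, 0, 1, 2, 2, 0, 0]


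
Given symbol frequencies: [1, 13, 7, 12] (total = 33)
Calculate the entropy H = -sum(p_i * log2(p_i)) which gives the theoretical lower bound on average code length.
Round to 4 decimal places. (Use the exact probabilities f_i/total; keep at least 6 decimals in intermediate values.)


Per-symbol terms -p_i * log2(p_i) with p_i = f_i/33:
  p = 1/33 = 0.030303: log2(p) = -5.044394, -p*log2(p) = 0.152860
  p = 13/33 = 0.393939: log2(p) = -1.343954, -p*log2(p) = 0.529437
  p = 7/33 = 0.212121: log2(p) = -2.237039, -p*log2(p) = 0.474523
  p = 12/33 = 0.363636: log2(p) = -1.459432, -p*log2(p) = 0.530702
H = 0.152860 + 0.529437 + 0.474523 + 0.530702 = 1.687522

H = 1.6875 bits/symbol


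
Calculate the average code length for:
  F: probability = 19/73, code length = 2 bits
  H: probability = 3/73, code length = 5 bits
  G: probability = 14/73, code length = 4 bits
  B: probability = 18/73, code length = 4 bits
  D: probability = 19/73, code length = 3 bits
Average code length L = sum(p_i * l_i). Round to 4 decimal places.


Weighted contributions p_i * l_i:
  F: (19/73) * 2 = 38/73
  H: (3/73) * 5 = 15/73
  G: (14/73) * 4 = 56/73
  B: (18/73) * 4 = 72/73
  D: (19/73) * 3 = 57/73
Sum = (38 + 15 + 56 + 72 + 57)/73 = 238/73

L = 238/73 = 3.2603 bits/symbol


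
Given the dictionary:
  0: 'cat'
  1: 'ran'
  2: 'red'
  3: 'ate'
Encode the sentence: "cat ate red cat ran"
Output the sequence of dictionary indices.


Look up each word in the dictionary:
  'cat' -> 0
  'ate' -> 3
  'red' -> 2
  'cat' -> 0
  'ran' -> 1

Encoded: [0, 3, 2, 0, 1]


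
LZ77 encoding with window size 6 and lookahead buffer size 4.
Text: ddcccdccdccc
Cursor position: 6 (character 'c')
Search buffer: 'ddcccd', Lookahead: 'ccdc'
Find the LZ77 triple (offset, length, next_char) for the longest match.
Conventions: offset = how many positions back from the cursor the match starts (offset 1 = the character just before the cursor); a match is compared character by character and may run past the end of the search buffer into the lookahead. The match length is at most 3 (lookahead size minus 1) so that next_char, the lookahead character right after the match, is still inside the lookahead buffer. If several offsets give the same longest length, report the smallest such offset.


Try each offset into the search buffer:
  offset=1 (pos 5, char 'd'): match length 0
  offset=2 (pos 4, char 'c'): match length 1
  offset=3 (pos 3, char 'c'): match length 3
  offset=4 (pos 2, char 'c'): match length 2
  offset=5 (pos 1, char 'd'): match length 0
  offset=6 (pos 0, char 'd'): match length 0
Longest match has length 3 at offset 3.
next_char = character at position 6 + 3 = 9 -> 'c'

Best match: offset=3, length=3 (matching 'ccd' starting at position 3)
LZ77 triple: (3, 3, 'c')


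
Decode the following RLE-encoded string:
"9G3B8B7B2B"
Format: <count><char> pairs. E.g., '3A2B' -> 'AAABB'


Expanding each <count><char> pair:
  9G -> 'GGGGGGGGG'
  3B -> 'BBB'
  8B -> 'BBBBBBBB'
  7B -> 'BBBBBBB'
  2B -> 'BB'

Decoded = GGGGGGGGGBBBBBBBBBBBBBBBBBBBB


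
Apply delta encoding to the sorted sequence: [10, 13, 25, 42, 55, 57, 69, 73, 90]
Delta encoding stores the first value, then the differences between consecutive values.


First value: 10
Deltas:
  13 - 10 = 3
  25 - 13 = 12
  42 - 25 = 17
  55 - 42 = 13
  57 - 55 = 2
  69 - 57 = 12
  73 - 69 = 4
  90 - 73 = 17


Delta encoded: [10, 3, 12, 17, 13, 2, 12, 4, 17]


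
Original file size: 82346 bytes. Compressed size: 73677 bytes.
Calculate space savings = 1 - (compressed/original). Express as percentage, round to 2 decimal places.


ratio = compressed/original = 73677/82346 = 0.894725
savings = 1 - ratio = 1 - 0.894725 = 0.105275
as a percentage: 0.105275 * 100 = 10.53%

Space savings = 1 - 73677/82346 = 10.53%


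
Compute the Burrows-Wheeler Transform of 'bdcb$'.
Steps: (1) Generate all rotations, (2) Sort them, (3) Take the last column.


Rotations (sorted):
  0: $bdcb -> last char: b
  1: b$bdc -> last char: c
  2: bdcb$ -> last char: $
  3: cb$bd -> last char: d
  4: dcb$b -> last char: b


BWT = bc$db


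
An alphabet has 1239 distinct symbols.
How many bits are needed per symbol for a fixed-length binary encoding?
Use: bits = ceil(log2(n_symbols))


log2(1239) = 10.275
Bracket: 2^10 = 1024 < 1239 <= 2^11 = 2048
So ceil(log2(1239)) = 11

bits = ceil(log2(1239)) = ceil(10.275) = 11 bits


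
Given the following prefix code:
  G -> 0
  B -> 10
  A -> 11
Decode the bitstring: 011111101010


Decoding step by step:
Bits 0 -> G
Bits 11 -> A
Bits 11 -> A
Bits 11 -> A
Bits 0 -> G
Bits 10 -> B
Bits 10 -> B


Decoded message: GAAAGBB


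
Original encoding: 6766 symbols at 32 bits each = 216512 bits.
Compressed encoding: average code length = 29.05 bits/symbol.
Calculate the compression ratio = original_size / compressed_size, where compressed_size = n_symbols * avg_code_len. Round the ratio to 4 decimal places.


original_size = n_symbols * orig_bits = 6766 * 32 = 216512 bits
compressed_size = n_symbols * avg_code_len = 6766 * 29.05 = 196552.3 bits
ratio = original_size / compressed_size = 216512 / 196552.3 = 1.1015

Compression ratio = 1.1015


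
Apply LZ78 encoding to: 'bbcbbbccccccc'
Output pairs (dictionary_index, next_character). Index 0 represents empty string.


LZ78 encoding steps:
Dictionary: {0: ''}
Step 1: w='' (idx 0), next='b' -> output (0, 'b'), add 'b' as idx 1
Step 2: w='b' (idx 1), next='c' -> output (1, 'c'), add 'bc' as idx 2
Step 3: w='b' (idx 1), next='b' -> output (1, 'b'), add 'bb' as idx 3
Step 4: w='bc' (idx 2), next='c' -> output (2, 'c'), add 'bcc' as idx 4
Step 5: w='' (idx 0), next='c' -> output (0, 'c'), add 'c' as idx 5
Step 6: w='c' (idx 5), next='c' -> output (5, 'c'), add 'cc' as idx 6
Step 7: w='cc' (idx 6), end of input -> output (6, '')


Encoded: [(0, 'b'), (1, 'c'), (1, 'b'), (2, 'c'), (0, 'c'), (5, 'c'), (6, '')]


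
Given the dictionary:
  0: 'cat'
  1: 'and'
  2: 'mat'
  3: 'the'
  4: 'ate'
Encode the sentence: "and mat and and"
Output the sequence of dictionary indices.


Look up each word in the dictionary:
  'and' -> 1
  'mat' -> 2
  'and' -> 1
  'and' -> 1

Encoded: [1, 2, 1, 1]


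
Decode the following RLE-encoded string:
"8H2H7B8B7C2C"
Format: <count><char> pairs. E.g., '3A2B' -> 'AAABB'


Expanding each <count><char> pair:
  8H -> 'HHHHHHHH'
  2H -> 'HH'
  7B -> 'BBBBBBB'
  8B -> 'BBBBBBBB'
  7C -> 'CCCCCCC'
  2C -> 'CC'

Decoded = HHHHHHHHHHBBBBBBBBBBBBBBBCCCCCCCCC


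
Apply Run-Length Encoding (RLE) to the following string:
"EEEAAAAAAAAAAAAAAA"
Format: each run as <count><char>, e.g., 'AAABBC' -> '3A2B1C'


Scanning runs left to right:
  i=0: run of 'E' x 3 -> '3E'
  i=3: run of 'A' x 15 -> '15A'

RLE = 3E15A


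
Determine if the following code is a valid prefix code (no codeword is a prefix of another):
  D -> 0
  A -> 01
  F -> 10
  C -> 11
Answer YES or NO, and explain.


Checking each pair (does one codeword prefix another?):
  D='0' vs A='01': prefix -- VIOLATION

NO -- this is NOT a valid prefix code. D (0) is a prefix of A (01).


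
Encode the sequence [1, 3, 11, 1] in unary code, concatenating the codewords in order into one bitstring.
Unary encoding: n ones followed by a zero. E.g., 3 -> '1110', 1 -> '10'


Encode each number as n ones followed by a terminating 0:
  1 -> 10 (2 bits)
  3 -> 1110 (4 bits)
  11 -> 111111111110 (12 bits)
  1 -> 10 (2 bits)
Total length = 2 + 4 + 12 + 2 = 20 bits.

Unary([1, 3, 11, 1]) = 10111011111111111010 (20 bits)


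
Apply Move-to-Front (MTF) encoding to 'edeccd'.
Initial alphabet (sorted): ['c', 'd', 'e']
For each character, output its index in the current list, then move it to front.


MTF encoding:
'e': index 2 in ['c', 'd', 'e'] -> ['e', 'c', 'd']
'd': index 2 in ['e', 'c', 'd'] -> ['d', 'e', 'c']
'e': index 1 in ['d', 'e', 'c'] -> ['e', 'd', 'c']
'c': index 2 in ['e', 'd', 'c'] -> ['c', 'e', 'd']
'c': index 0 in ['c', 'e', 'd'] -> ['c', 'e', 'd']
'd': index 2 in ['c', 'e', 'd'] -> ['d', 'c', 'e']


Output: [2, 2, 1, 2, 0, 2]


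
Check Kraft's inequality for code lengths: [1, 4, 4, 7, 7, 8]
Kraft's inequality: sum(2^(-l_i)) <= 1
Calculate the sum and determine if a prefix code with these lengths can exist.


Sum = 2^(-1) + 2^(-4) + 2^(-4) + 2^(-7) + 2^(-7) + 2^(-8)
    = 0.5 + 0.0625 + 0.0625 + 0.0078125 + 0.0078125 + 0.00390625
    = 165/256 = 0.64453125
Since 0.64453125 <= 1, Kraft's inequality IS satisfied.
A prefix code with these lengths CAN exist.

Kraft sum = 0.64453125. Satisfied.


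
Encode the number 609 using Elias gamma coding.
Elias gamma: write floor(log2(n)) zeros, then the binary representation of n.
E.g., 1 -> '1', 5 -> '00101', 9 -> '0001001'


num_bits = floor(log2(609)) + 1 = 10
leading_zeros = num_bits - 1 = 9
binary(609) = 1001100001

Elias gamma(609) = '000000000' + '1001100001' = 0000000001001100001 (19 bits)


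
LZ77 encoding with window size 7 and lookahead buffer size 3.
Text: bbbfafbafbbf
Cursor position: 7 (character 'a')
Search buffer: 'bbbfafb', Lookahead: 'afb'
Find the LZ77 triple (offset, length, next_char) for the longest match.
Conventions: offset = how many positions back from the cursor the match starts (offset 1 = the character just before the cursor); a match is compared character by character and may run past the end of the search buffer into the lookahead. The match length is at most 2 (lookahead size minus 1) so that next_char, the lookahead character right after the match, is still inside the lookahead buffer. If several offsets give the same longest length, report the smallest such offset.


Try each offset into the search buffer:
  offset=1 (pos 6, char 'b'): match length 0
  offset=2 (pos 5, char 'f'): match length 0
  offset=3 (pos 4, char 'a'): match length 2
  offset=4 (pos 3, char 'f'): match length 0
  offset=5 (pos 2, char 'b'): match length 0
  offset=6 (pos 1, char 'b'): match length 0
  offset=7 (pos 0, char 'b'): match length 0
Longest match has length 2 at offset 3.
next_char = character at position 7 + 2 = 9 -> 'b'

Best match: offset=3, length=2 (matching 'af' starting at position 4)
LZ77 triple: (3, 2, 'b')


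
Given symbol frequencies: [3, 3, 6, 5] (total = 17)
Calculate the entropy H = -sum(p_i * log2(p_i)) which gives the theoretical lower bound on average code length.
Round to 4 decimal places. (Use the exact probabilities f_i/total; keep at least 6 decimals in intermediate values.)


Per-symbol terms -p_i * log2(p_i) with p_i = f_i/17:
  p = 3/17 = 0.176471: log2(p) = -2.502500, -p*log2(p) = 0.441618
  p = 3/17 = 0.176471: log2(p) = -2.502500, -p*log2(p) = 0.441618
  p = 6/17 = 0.352941: log2(p) = -1.502500, -p*log2(p) = 0.530294
  p = 5/17 = 0.294118: log2(p) = -1.765535, -p*log2(p) = 0.519275
H = 0.441618 + 0.441618 + 0.530294 + 0.519275 = 1.932805

H = 1.9328 bits/symbol


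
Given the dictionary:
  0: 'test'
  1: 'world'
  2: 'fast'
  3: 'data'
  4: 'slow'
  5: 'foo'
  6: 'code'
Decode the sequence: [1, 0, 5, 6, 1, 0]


Look up each index in the dictionary:
  1 -> 'world'
  0 -> 'test'
  5 -> 'foo'
  6 -> 'code'
  1 -> 'world'
  0 -> 'test'

Decoded: "world test foo code world test"


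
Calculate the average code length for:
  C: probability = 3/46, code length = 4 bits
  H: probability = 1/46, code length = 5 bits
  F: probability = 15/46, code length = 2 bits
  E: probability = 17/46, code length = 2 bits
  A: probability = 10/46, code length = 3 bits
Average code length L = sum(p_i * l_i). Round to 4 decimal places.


Weighted contributions p_i * l_i:
  C: (3/46) * 4 = 12/46
  H: (1/46) * 5 = 5/46
  F: (15/46) * 2 = 30/46
  E: (17/46) * 2 = 34/46
  A: (10/46) * 3 = 30/46
Sum = (12 + 5 + 30 + 34 + 30)/46 = 111/46

L = 111/46 = 2.4130 bits/symbol


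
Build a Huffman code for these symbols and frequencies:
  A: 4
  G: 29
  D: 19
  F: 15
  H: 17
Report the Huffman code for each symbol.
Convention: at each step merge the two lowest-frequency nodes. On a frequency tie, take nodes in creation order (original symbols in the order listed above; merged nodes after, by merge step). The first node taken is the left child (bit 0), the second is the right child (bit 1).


Huffman tree construction:
Step 1: Merge A(4) + F(15) = 19
Step 2: Merge H(17) + D(19) = 36
Step 3: Merge (A+F)(19) + G(29) = 48
Step 4: Merge (H+D)(36) + ((A+F)+G)(48) = 84
Read each symbol's code off the tree from the root (left child = 0, right child = 1).

Codes:
  A: 100 (length 3)
  G: 11 (length 2)
  D: 01 (length 2)
  F: 101 (length 3)
  H: 00 (length 2)
Average code length: 187/84 = 2.2262 bits/symbol


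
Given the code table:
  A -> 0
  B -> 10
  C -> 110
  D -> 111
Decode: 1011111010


Decoding:
10 -> B
111 -> D
110 -> C
10 -> B


Result: BDCB


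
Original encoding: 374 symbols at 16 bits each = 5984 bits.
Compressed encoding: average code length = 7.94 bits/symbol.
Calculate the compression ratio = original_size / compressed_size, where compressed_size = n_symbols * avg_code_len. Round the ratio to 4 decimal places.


original_size = n_symbols * orig_bits = 374 * 16 = 5984 bits
compressed_size = n_symbols * avg_code_len = 374 * 7.94 = 2969.56 bits
ratio = original_size / compressed_size = 5984 / 2969.56 = 2.0151

Compression ratio = 2.0151


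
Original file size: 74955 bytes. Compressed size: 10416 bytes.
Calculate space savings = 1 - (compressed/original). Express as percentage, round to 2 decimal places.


ratio = compressed/original = 10416/74955 = 0.138963
savings = 1 - ratio = 1 - 0.138963 = 0.861037
as a percentage: 0.861037 * 100 = 86.1%

Space savings = 1 - 10416/74955 = 86.1%


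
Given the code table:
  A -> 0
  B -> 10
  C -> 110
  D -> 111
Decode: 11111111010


Decoding:
111 -> D
111 -> D
110 -> C
10 -> B


Result: DDCB


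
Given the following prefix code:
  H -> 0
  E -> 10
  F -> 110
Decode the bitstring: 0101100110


Decoding step by step:
Bits 0 -> H
Bits 10 -> E
Bits 110 -> F
Bits 0 -> H
Bits 110 -> F


Decoded message: HEFHF


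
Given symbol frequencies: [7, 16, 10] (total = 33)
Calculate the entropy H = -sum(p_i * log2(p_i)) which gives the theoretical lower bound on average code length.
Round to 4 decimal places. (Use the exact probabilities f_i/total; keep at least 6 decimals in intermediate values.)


Per-symbol terms -p_i * log2(p_i) with p_i = f_i/33:
  p = 7/33 = 0.212121: log2(p) = -2.237039, -p*log2(p) = 0.474523
  p = 16/33 = 0.484848: log2(p) = -1.044394, -p*log2(p) = 0.506373
  p = 10/33 = 0.303030: log2(p) = -1.722466, -p*log2(p) = 0.521959
H = 0.474523 + 0.506373 + 0.521959 = 1.502855

H = 1.5029 bits/symbol


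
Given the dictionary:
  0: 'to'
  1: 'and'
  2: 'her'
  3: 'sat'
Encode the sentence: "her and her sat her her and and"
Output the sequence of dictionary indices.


Look up each word in the dictionary:
  'her' -> 2
  'and' -> 1
  'her' -> 2
  'sat' -> 3
  'her' -> 2
  'her' -> 2
  'and' -> 1
  'and' -> 1

Encoded: [2, 1, 2, 3, 2, 2, 1, 1]


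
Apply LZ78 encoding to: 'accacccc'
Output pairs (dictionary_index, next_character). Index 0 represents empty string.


LZ78 encoding steps:
Dictionary: {0: ''}
Step 1: w='' (idx 0), next='a' -> output (0, 'a'), add 'a' as idx 1
Step 2: w='' (idx 0), next='c' -> output (0, 'c'), add 'c' as idx 2
Step 3: w='c' (idx 2), next='a' -> output (2, 'a'), add 'ca' as idx 3
Step 4: w='c' (idx 2), next='c' -> output (2, 'c'), add 'cc' as idx 4
Step 5: w='cc' (idx 4), end of input -> output (4, '')


Encoded: [(0, 'a'), (0, 'c'), (2, 'a'), (2, 'c'), (4, '')]


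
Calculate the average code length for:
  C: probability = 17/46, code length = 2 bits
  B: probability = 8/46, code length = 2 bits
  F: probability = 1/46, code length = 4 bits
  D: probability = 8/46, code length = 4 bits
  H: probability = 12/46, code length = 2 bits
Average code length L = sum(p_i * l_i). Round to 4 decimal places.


Weighted contributions p_i * l_i:
  C: (17/46) * 2 = 34/46
  B: (8/46) * 2 = 16/46
  F: (1/46) * 4 = 4/46
  D: (8/46) * 4 = 32/46
  H: (12/46) * 2 = 24/46
Sum = (34 + 16 + 4 + 32 + 24)/46 = 110/46

L = 110/46 = 2.3913 bits/symbol


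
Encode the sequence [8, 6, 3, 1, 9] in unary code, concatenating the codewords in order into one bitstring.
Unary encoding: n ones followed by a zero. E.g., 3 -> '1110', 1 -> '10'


Encode each number as n ones followed by a terminating 0:
  8 -> 111111110 (9 bits)
  6 -> 1111110 (7 bits)
  3 -> 1110 (4 bits)
  1 -> 10 (2 bits)
  9 -> 1111111110 (10 bits)
Total length = 9 + 7 + 4 + 2 + 10 = 32 bits.

Unary([8, 6, 3, 1, 9]) = 11111111011111101110101111111110 (32 bits)


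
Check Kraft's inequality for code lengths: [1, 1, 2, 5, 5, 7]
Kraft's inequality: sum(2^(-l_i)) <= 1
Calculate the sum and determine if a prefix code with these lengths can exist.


Sum = 2^(-1) + 2^(-1) + 2^(-2) + 2^(-5) + 2^(-5) + 2^(-7)
    = 0.5 + 0.5 + 0.25 + 0.03125 + 0.03125 + 0.0078125
    = 169/128 = 1.3203125
Since 1.3203125 > 1, Kraft's inequality is NOT satisfied.
A prefix code with these lengths CANNOT exist.

Kraft sum = 1.3203125. Not satisfied.


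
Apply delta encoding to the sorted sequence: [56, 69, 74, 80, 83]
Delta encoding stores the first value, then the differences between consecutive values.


First value: 56
Deltas:
  69 - 56 = 13
  74 - 69 = 5
  80 - 74 = 6
  83 - 80 = 3


Delta encoded: [56, 13, 5, 6, 3]


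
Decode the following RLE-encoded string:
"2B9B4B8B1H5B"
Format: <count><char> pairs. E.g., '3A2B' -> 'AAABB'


Expanding each <count><char> pair:
  2B -> 'BB'
  9B -> 'BBBBBBBBB'
  4B -> 'BBBB'
  8B -> 'BBBBBBBB'
  1H -> 'H'
  5B -> 'BBBBB'

Decoded = BBBBBBBBBBBBBBBBBBBBBBBHBBBBB


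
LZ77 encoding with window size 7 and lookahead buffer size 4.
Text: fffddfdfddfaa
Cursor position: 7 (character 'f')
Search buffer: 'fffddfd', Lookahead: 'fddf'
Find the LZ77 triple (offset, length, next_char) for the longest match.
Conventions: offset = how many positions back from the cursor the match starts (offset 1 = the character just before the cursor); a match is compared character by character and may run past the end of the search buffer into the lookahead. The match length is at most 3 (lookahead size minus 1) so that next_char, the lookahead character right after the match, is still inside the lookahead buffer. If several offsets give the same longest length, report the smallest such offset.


Try each offset into the search buffer:
  offset=1 (pos 6, char 'd'): match length 0
  offset=2 (pos 5, char 'f'): match length 2
  offset=3 (pos 4, char 'd'): match length 0
  offset=4 (pos 3, char 'd'): match length 0
  offset=5 (pos 2, char 'f'): match length 3
  offset=6 (pos 1, char 'f'): match length 1
  offset=7 (pos 0, char 'f'): match length 1
Longest match has length 3 at offset 5.
next_char = character at position 7 + 3 = 10 -> 'f'

Best match: offset=5, length=3 (matching 'fdd' starting at position 2)
LZ77 triple: (5, 3, 'f')


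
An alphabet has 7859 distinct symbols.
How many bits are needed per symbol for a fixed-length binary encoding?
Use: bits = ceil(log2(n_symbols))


log2(7859) = 12.9401
Bracket: 2^12 = 4096 < 7859 <= 2^13 = 8192
So ceil(log2(7859)) = 13

bits = ceil(log2(7859)) = ceil(12.9401) = 13 bits


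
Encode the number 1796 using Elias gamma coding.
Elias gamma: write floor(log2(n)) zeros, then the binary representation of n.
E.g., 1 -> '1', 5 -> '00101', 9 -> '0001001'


num_bits = floor(log2(1796)) + 1 = 11
leading_zeros = num_bits - 1 = 10
binary(1796) = 11100000100

Elias gamma(1796) = '0000000000' + '11100000100' = 000000000011100000100 (21 bits)


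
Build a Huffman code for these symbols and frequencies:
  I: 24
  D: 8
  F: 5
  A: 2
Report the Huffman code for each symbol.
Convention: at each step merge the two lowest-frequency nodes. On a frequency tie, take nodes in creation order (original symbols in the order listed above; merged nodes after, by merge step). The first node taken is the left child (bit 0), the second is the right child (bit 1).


Huffman tree construction:
Step 1: Merge A(2) + F(5) = 7
Step 2: Merge (A+F)(7) + D(8) = 15
Step 3: Merge ((A+F)+D)(15) + I(24) = 39
Read each symbol's code off the tree from the root (left child = 0, right child = 1).

Codes:
  I: 1 (length 1)
  D: 01 (length 2)
  F: 001 (length 3)
  A: 000 (length 3)
Average code length: 61/39 = 1.5641 bits/symbol


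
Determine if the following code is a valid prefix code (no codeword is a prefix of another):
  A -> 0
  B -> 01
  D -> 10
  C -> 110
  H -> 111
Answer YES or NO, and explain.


Checking each pair (does one codeword prefix another?):
  A='0' vs B='01': prefix -- VIOLATION

NO -- this is NOT a valid prefix code. A (0) is a prefix of B (01).


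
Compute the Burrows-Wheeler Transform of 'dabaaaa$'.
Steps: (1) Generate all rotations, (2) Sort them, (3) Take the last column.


Rotations (sorted):
  0: $dabaaaa -> last char: a
  1: a$dabaaa -> last char: a
  2: aa$dabaa -> last char: a
  3: aaa$daba -> last char: a
  4: aaaa$dab -> last char: b
  5: abaaaa$d -> last char: d
  6: baaaa$da -> last char: a
  7: dabaaaa$ -> last char: $


BWT = aaaabda$


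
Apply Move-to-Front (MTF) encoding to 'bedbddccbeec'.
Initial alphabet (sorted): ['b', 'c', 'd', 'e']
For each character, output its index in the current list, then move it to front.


MTF encoding:
'b': index 0 in ['b', 'c', 'd', 'e'] -> ['b', 'c', 'd', 'e']
'e': index 3 in ['b', 'c', 'd', 'e'] -> ['e', 'b', 'c', 'd']
'd': index 3 in ['e', 'b', 'c', 'd'] -> ['d', 'e', 'b', 'c']
'b': index 2 in ['d', 'e', 'b', 'c'] -> ['b', 'd', 'e', 'c']
'd': index 1 in ['b', 'd', 'e', 'c'] -> ['d', 'b', 'e', 'c']
'd': index 0 in ['d', 'b', 'e', 'c'] -> ['d', 'b', 'e', 'c']
'c': index 3 in ['d', 'b', 'e', 'c'] -> ['c', 'd', 'b', 'e']
'c': index 0 in ['c', 'd', 'b', 'e'] -> ['c', 'd', 'b', 'e']
'b': index 2 in ['c', 'd', 'b', 'e'] -> ['b', 'c', 'd', 'e']
'e': index 3 in ['b', 'c', 'd', 'e'] -> ['e', 'b', 'c', 'd']
'e': index 0 in ['e', 'b', 'c', 'd'] -> ['e', 'b', 'c', 'd']
'c': index 2 in ['e', 'b', 'c', 'd'] -> ['c', 'e', 'b', 'd']


Output: [0, 3, 3, 2, 1, 0, 3, 0, 2, 3, 0, 2]


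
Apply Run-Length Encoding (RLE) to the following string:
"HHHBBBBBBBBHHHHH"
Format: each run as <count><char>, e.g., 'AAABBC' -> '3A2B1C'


Scanning runs left to right:
  i=0: run of 'H' x 3 -> '3H'
  i=3: run of 'B' x 8 -> '8B'
  i=11: run of 'H' x 5 -> '5H'

RLE = 3H8B5H


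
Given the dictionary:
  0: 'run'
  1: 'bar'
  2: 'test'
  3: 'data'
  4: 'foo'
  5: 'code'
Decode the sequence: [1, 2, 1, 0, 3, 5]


Look up each index in the dictionary:
  1 -> 'bar'
  2 -> 'test'
  1 -> 'bar'
  0 -> 'run'
  3 -> 'data'
  5 -> 'code'

Decoded: "bar test bar run data code"


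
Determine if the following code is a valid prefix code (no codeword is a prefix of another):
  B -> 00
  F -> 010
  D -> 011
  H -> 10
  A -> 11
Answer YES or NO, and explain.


Checking each pair (does one codeword prefix another?):
  B='00' vs F='010': no prefix
  B='00' vs D='011': no prefix
  B='00' vs H='10': no prefix
  B='00' vs A='11': no prefix
  F='010' vs B='00': no prefix
  F='010' vs D='011': no prefix
  F='010' vs H='10': no prefix
  F='010' vs A='11': no prefix
  D='011' vs B='00': no prefix
  D='011' vs F='010': no prefix
  D='011' vs H='10': no prefix
  D='011' vs A='11': no prefix
  H='10' vs B='00': no prefix
  H='10' vs F='010': no prefix
  H='10' vs D='011': no prefix
  H='10' vs A='11': no prefix
  A='11' vs B='00': no prefix
  A='11' vs F='010': no prefix
  A='11' vs D='011': no prefix
  A='11' vs H='10': no prefix
No violation found over all pairs.

YES -- this is a valid prefix code. No codeword is a prefix of any other codeword.


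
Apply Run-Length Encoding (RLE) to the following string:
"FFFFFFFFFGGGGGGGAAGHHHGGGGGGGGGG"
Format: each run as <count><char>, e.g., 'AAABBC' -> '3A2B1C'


Scanning runs left to right:
  i=0: run of 'F' x 9 -> '9F'
  i=9: run of 'G' x 7 -> '7G'
  i=16: run of 'A' x 2 -> '2A'
  i=18: run of 'G' x 1 -> '1G'
  i=19: run of 'H' x 3 -> '3H'
  i=22: run of 'G' x 10 -> '10G'

RLE = 9F7G2A1G3H10G


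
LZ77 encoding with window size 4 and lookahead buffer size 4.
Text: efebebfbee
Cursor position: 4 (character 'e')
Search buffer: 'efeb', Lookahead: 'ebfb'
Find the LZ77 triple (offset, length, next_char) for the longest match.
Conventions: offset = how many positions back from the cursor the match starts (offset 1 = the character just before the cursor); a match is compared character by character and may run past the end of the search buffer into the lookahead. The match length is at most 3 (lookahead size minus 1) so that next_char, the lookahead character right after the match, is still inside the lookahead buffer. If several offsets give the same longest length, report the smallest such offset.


Try each offset into the search buffer:
  offset=1 (pos 3, char 'b'): match length 0
  offset=2 (pos 2, char 'e'): match length 2
  offset=3 (pos 1, char 'f'): match length 0
  offset=4 (pos 0, char 'e'): match length 1
Longest match has length 2 at offset 2.
next_char = character at position 4 + 2 = 6 -> 'f'

Best match: offset=2, length=2 (matching 'eb' starting at position 2)
LZ77 triple: (2, 2, 'f')


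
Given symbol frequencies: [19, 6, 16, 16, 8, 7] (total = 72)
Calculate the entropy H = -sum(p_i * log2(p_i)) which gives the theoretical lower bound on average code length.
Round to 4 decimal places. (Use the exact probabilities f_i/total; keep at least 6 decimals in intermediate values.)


Per-symbol terms -p_i * log2(p_i) with p_i = f_i/72:
  p = 19/72 = 0.263889: log2(p) = -1.921997, -p*log2(p) = 0.507194
  p = 6/72 = 0.083333: log2(p) = -3.584963, -p*log2(p) = 0.298747
  p = 16/72 = 0.222222: log2(p) = -2.169925, -p*log2(p) = 0.482206
  p = 16/72 = 0.222222: log2(p) = -2.169925, -p*log2(p) = 0.482206
  p = 8/72 = 0.111111: log2(p) = -3.169925, -p*log2(p) = 0.352214
  p = 7/72 = 0.097222: log2(p) = -3.362570, -p*log2(p) = 0.326917
H = 0.507194 + 0.298747 + 0.482206 + 0.482206 + 0.352214 + 0.326917 = 2.449484

H = 2.4495 bits/symbol


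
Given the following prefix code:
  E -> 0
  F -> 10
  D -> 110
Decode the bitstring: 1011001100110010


Decoding step by step:
Bits 10 -> F
Bits 110 -> D
Bits 0 -> E
Bits 110 -> D
Bits 0 -> E
Bits 110 -> D
Bits 0 -> E
Bits 10 -> F


Decoded message: FDEDEDEF


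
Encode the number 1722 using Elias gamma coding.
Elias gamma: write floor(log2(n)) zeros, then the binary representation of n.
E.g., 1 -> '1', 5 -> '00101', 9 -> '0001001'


num_bits = floor(log2(1722)) + 1 = 11
leading_zeros = num_bits - 1 = 10
binary(1722) = 11010111010

Elias gamma(1722) = '0000000000' + '11010111010' = 000000000011010111010 (21 bits)


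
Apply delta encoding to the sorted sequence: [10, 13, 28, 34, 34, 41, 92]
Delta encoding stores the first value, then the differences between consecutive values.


First value: 10
Deltas:
  13 - 10 = 3
  28 - 13 = 15
  34 - 28 = 6
  34 - 34 = 0
  41 - 34 = 7
  92 - 41 = 51


Delta encoded: [10, 3, 15, 6, 0, 7, 51]


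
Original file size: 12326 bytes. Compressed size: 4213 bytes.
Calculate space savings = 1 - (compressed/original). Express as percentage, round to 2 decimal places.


ratio = compressed/original = 4213/12326 = 0.341798
savings = 1 - ratio = 1 - 0.341798 = 0.658202
as a percentage: 0.658202 * 100 = 65.82%

Space savings = 1 - 4213/12326 = 65.82%


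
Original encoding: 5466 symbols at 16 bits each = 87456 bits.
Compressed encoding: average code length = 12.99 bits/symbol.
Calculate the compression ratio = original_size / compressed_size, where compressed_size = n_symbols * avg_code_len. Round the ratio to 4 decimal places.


original_size = n_symbols * orig_bits = 5466 * 16 = 87456 bits
compressed_size = n_symbols * avg_code_len = 5466 * 12.99 = 71003.34 bits
ratio = original_size / compressed_size = 87456 / 71003.34 = 1.2317

Compression ratio = 1.2317


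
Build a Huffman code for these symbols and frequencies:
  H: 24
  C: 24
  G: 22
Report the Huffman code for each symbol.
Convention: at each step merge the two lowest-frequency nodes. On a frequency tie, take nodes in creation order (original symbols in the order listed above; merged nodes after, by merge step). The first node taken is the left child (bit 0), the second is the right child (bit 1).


Huffman tree construction:
Step 1: Merge G(22) + H(24) = 46
Step 2: Merge C(24) + (G+H)(46) = 70
Read each symbol's code off the tree from the root (left child = 0, right child = 1).

Codes:
  H: 11 (length 2)
  C: 0 (length 1)
  G: 10 (length 2)
Average code length: 116/70 = 1.6571 bits/symbol


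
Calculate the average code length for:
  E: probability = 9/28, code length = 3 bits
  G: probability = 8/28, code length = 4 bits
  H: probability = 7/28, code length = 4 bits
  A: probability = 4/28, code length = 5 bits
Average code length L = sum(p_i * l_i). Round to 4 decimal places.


Weighted contributions p_i * l_i:
  E: (9/28) * 3 = 27/28
  G: (8/28) * 4 = 32/28
  H: (7/28) * 4 = 28/28
  A: (4/28) * 5 = 20/28
Sum = (27 + 32 + 28 + 20)/28 = 107/28

L = 107/28 = 3.8214 bits/symbol


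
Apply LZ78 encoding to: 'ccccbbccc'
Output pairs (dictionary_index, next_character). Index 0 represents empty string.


LZ78 encoding steps:
Dictionary: {0: ''}
Step 1: w='' (idx 0), next='c' -> output (0, 'c'), add 'c' as idx 1
Step 2: w='c' (idx 1), next='c' -> output (1, 'c'), add 'cc' as idx 2
Step 3: w='c' (idx 1), next='b' -> output (1, 'b'), add 'cb' as idx 3
Step 4: w='' (idx 0), next='b' -> output (0, 'b'), add 'b' as idx 4
Step 5: w='cc' (idx 2), next='c' -> output (2, 'c'), add 'ccc' as idx 5


Encoded: [(0, 'c'), (1, 'c'), (1, 'b'), (0, 'b'), (2, 'c')]


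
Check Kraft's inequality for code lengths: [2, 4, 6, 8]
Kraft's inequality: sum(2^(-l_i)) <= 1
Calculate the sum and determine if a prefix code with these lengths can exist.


Sum = 2^(-2) + 2^(-4) + 2^(-6) + 2^(-8)
    = 0.25 + 0.0625 + 0.015625 + 0.00390625
    = 85/256 = 0.33203125
Since 0.33203125 <= 1, Kraft's inequality IS satisfied.
A prefix code with these lengths CAN exist.

Kraft sum = 0.33203125. Satisfied.


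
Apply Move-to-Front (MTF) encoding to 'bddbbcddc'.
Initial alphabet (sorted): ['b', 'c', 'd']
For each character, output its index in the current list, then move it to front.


MTF encoding:
'b': index 0 in ['b', 'c', 'd'] -> ['b', 'c', 'd']
'd': index 2 in ['b', 'c', 'd'] -> ['d', 'b', 'c']
'd': index 0 in ['d', 'b', 'c'] -> ['d', 'b', 'c']
'b': index 1 in ['d', 'b', 'c'] -> ['b', 'd', 'c']
'b': index 0 in ['b', 'd', 'c'] -> ['b', 'd', 'c']
'c': index 2 in ['b', 'd', 'c'] -> ['c', 'b', 'd']
'd': index 2 in ['c', 'b', 'd'] -> ['d', 'c', 'b']
'd': index 0 in ['d', 'c', 'b'] -> ['d', 'c', 'b']
'c': index 1 in ['d', 'c', 'b'] -> ['c', 'd', 'b']


Output: [0, 2, 0, 1, 0, 2, 2, 0, 1]


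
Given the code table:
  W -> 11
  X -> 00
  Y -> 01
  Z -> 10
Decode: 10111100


Decoding:
10 -> Z
11 -> W
11 -> W
00 -> X


Result: ZWWX


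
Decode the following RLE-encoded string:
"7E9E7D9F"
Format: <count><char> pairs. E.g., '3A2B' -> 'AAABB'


Expanding each <count><char> pair:
  7E -> 'EEEEEEE'
  9E -> 'EEEEEEEEE'
  7D -> 'DDDDDDD'
  9F -> 'FFFFFFFFF'

Decoded = EEEEEEEEEEEEEEEEDDDDDDDFFFFFFFFF


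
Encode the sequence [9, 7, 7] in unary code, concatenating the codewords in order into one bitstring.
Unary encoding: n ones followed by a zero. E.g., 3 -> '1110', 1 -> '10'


Encode each number as n ones followed by a terminating 0:
  9 -> 1111111110 (10 bits)
  7 -> 11111110 (8 bits)
  7 -> 11111110 (8 bits)
Total length = 10 + 8 + 8 = 26 bits.

Unary([9, 7, 7]) = 11111111101111111011111110 (26 bits)


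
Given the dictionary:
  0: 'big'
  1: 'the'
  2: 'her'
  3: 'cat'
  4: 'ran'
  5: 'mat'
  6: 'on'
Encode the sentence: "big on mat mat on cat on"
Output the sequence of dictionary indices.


Look up each word in the dictionary:
  'big' -> 0
  'on' -> 6
  'mat' -> 5
  'mat' -> 5
  'on' -> 6
  'cat' -> 3
  'on' -> 6

Encoded: [0, 6, 5, 5, 6, 3, 6]


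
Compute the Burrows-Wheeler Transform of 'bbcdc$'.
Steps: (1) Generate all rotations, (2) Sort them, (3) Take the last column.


Rotations (sorted):
  0: $bbcdc -> last char: c
  1: bbcdc$ -> last char: $
  2: bcdc$b -> last char: b
  3: c$bbcd -> last char: d
  4: cdc$bb -> last char: b
  5: dc$bbc -> last char: c


BWT = c$bdbc


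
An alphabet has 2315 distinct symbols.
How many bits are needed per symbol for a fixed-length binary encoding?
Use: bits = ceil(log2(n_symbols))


log2(2315) = 11.1768
Bracket: 2^11 = 2048 < 2315 <= 2^12 = 4096
So ceil(log2(2315)) = 12

bits = ceil(log2(2315)) = ceil(11.1768) = 12 bits


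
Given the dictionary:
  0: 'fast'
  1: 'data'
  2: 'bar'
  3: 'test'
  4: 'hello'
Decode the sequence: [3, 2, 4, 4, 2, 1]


Look up each index in the dictionary:
  3 -> 'test'
  2 -> 'bar'
  4 -> 'hello'
  4 -> 'hello'
  2 -> 'bar'
  1 -> 'data'

Decoded: "test bar hello hello bar data"


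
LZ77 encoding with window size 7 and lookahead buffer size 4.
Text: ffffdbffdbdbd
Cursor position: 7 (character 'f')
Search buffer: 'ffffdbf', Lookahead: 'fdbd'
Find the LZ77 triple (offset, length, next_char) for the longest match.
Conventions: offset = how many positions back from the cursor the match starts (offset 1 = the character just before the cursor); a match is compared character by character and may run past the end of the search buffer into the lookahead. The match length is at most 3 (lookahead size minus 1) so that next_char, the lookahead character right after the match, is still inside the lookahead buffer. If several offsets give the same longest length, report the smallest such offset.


Try each offset into the search buffer:
  offset=1 (pos 6, char 'f'): match length 1
  offset=2 (pos 5, char 'b'): match length 0
  offset=3 (pos 4, char 'd'): match length 0
  offset=4 (pos 3, char 'f'): match length 3
  offset=5 (pos 2, char 'f'): match length 1
  offset=6 (pos 1, char 'f'): match length 1
  offset=7 (pos 0, char 'f'): match length 1
Longest match has length 3 at offset 4.
next_char = character at position 7 + 3 = 10 -> 'd'

Best match: offset=4, length=3 (matching 'fdb' starting at position 3)
LZ77 triple: (4, 3, 'd')


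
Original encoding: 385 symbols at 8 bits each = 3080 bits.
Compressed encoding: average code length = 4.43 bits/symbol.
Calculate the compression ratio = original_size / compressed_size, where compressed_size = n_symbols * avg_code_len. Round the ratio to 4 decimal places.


original_size = n_symbols * orig_bits = 385 * 8 = 3080 bits
compressed_size = n_symbols * avg_code_len = 385 * 4.43 = 1705.55 bits
ratio = original_size / compressed_size = 3080 / 1705.55 = 1.8059

Compression ratio = 1.8059
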